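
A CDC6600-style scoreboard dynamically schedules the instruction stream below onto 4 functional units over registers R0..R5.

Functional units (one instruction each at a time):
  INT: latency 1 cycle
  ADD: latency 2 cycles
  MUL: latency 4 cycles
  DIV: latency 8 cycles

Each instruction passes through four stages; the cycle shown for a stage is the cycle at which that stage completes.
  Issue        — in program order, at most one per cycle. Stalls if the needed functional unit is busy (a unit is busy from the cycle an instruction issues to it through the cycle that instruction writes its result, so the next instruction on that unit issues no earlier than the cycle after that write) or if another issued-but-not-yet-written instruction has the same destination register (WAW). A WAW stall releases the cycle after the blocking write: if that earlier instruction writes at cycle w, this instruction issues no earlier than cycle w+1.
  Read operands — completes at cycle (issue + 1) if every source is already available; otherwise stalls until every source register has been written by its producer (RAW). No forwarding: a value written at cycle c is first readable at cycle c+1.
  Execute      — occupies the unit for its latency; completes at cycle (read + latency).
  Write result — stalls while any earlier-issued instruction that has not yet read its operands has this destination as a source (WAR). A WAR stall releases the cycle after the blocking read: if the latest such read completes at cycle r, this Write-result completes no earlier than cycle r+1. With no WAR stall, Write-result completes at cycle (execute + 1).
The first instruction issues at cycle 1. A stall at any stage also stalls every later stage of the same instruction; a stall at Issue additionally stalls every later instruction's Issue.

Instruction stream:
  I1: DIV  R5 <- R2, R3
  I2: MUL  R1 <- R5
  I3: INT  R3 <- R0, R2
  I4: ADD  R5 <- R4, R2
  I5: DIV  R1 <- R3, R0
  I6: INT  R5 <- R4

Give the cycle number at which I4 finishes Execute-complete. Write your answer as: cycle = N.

cycle = 15

I1: IS=1 RO=2 EX=10 WR=11
I2: IS=2 RO=12 EX=16 WR=17  [RAW R5: wait I1 write@11]
I3: IS=3 RO=4 EX=5 WR=6
I4: IS=12 RO=13 EX=15 WR=16  [WAW R5: wait I1 write@11]
I5: IS=18 RO=19 EX=27 WR=28  [WAW R1: wait I2 write@17]
I6: IS=19 RO=20 EX=21 WR=22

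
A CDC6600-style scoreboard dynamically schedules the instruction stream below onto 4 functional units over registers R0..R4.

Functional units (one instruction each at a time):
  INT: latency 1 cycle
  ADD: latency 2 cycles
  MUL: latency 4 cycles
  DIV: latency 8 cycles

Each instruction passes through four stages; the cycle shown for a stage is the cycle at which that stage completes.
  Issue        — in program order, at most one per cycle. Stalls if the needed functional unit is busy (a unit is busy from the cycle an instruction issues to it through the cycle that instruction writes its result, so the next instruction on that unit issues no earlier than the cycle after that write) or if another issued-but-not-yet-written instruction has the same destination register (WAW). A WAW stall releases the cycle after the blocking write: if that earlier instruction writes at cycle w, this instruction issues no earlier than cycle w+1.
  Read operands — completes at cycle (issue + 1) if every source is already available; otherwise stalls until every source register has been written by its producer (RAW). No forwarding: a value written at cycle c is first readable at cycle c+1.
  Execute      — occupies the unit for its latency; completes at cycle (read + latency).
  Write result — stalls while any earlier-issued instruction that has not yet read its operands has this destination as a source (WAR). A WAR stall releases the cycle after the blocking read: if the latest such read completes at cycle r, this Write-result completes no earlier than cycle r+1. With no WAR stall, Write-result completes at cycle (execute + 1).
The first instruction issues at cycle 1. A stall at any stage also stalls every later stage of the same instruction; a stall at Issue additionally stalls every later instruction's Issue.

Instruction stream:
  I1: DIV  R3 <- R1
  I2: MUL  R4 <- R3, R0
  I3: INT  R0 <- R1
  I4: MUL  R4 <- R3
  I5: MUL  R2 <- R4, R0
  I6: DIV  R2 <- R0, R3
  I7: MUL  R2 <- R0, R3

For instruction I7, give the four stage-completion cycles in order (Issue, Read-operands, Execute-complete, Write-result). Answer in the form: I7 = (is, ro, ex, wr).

I7 = (43, 44, 48, 49)

I1 -> (1, 2, 10, 11)
I2 -> (2, 12, 16, 17)  // RAW R3: wait I1 write@11
I3 -> (3, 4, 5, 13)  // WAR R0: wait I2 read@12
I4 -> (18, 19, 23, 24)  // struct: MUL busy until I2 writes@17
I5 -> (25, 26, 30, 31)  // struct: MUL busy until I4 writes@24
I6 -> (32, 33, 41, 42)  // WAW R2: wait I5 write@31
I7 -> (43, 44, 48, 49)  // WAW R2: wait I6 write@42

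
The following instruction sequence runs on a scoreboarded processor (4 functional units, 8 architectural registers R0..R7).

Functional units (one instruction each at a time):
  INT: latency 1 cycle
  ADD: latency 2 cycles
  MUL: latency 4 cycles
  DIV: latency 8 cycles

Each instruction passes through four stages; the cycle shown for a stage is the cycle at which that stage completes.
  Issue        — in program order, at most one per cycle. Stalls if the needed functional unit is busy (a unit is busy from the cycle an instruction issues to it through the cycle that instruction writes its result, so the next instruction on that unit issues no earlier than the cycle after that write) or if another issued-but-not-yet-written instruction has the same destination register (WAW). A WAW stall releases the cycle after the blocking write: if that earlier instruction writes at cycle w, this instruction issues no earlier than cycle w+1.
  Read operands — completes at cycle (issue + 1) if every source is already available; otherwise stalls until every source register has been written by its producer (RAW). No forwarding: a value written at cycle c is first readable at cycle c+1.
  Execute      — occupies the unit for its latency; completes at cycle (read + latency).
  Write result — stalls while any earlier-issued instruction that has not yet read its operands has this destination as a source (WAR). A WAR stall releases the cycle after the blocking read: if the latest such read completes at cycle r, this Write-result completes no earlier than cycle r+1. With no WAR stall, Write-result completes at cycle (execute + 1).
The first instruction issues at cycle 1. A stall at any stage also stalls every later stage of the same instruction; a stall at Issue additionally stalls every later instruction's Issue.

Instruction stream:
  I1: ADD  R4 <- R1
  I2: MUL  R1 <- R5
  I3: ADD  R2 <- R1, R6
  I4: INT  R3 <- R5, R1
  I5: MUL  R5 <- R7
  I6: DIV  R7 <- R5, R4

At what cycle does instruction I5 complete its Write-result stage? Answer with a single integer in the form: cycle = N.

cycle = 15

c1: issue I1 (ADD)
c2: I1 read-ops | issue I2 (MUL)
c3: I2 read-ops
c4: I1 finished on ADD
c5: I1→R4
c6: issue I3 (ADD)
c7: I2 finished on MUL | issue I4 (INT)
c8: I2→R1
c9: I3 read-ops | I4 read-ops | issue I5 (MUL)
c10: I4 finished on INT | I5 read-ops | issue I6 (DIV)
c11: I3 finished on ADD | I4→R3
c12: I3→R2
c14: I5 finished on MUL
c15: I5→R5
c16: I6 read-ops
c24: I6 finished on DIV
c25: I6→R7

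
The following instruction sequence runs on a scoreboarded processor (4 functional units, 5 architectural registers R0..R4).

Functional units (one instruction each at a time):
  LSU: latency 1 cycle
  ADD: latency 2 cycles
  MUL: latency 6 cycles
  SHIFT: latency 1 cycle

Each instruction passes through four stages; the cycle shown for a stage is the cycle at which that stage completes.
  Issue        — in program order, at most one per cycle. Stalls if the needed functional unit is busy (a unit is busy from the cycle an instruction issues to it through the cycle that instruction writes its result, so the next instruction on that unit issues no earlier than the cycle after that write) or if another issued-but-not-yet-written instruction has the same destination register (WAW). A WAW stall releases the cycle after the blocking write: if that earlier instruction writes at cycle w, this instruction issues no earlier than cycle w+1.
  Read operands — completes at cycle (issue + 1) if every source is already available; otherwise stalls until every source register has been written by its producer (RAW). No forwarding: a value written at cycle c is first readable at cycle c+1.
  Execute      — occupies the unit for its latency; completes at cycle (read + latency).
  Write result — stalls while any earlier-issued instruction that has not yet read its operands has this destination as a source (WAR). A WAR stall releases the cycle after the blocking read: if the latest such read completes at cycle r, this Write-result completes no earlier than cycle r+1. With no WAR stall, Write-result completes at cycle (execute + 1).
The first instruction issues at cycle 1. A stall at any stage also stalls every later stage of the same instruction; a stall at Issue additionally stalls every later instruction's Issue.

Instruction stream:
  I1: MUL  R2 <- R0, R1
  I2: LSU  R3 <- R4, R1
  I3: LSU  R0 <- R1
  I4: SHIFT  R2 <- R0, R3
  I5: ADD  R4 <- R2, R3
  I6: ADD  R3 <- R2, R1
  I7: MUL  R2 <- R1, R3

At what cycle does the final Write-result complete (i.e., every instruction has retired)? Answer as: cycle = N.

cycle = 30

c1: I1 issues→MUL
c2: I1 reads; I2 issues→LSU
c3: I2 reads
c4: I2 exec-done
c5: I2 writes R3
c6: I3 issues→LSU
c7: I3 reads
c8: I1 exec-done; I3 exec-done
c9: I1 writes R2; I3 writes R0
c10: I4 issues→SHIFT
c11: I4 reads; I5 issues→ADD
c12: I4 exec-done
c13: I4 writes R2
c14: I5 reads
c16: I5 exec-done
c17: I5 writes R4
c18: I6 issues→ADD
c19: I6 reads; I7 issues→MUL
c21: I6 exec-done
c22: I6 writes R3
c23: I7 reads
c29: I7 exec-done
c30: I7 writes R2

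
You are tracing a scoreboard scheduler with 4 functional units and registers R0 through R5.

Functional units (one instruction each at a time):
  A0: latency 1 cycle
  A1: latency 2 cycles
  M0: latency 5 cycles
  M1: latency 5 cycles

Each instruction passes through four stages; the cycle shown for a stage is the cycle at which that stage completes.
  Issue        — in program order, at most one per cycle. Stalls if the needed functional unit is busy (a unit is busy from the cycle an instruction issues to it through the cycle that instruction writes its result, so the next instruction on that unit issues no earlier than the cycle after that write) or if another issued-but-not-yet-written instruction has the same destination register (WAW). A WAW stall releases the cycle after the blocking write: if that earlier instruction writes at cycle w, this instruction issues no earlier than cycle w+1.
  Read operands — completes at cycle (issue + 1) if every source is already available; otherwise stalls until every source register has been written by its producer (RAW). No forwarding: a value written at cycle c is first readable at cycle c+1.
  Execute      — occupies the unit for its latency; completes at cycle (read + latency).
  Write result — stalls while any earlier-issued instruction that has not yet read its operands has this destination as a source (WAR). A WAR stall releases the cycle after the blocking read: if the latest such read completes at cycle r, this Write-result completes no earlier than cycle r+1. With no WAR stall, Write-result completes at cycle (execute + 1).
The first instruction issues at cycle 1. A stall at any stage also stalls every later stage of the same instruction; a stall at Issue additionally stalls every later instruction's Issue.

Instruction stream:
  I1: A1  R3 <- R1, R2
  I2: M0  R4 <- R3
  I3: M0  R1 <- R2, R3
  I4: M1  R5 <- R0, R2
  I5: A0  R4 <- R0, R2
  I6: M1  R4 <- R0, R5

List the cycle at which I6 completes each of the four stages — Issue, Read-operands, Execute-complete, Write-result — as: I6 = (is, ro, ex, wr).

  I1 | 1 | 2 | 4 | 5
  I2 | 2 | 6 | 11 | 12   RAW R3: wait I1 write@5
  I3 | 13 | 14 | 19 | 20   struct: M0 busy until I2 writes@12
  I4 | 14 | 15 | 20 | 21
  I5 | 15 | 16 | 17 | 18
  I6 | 22 | 23 | 28 | 29   struct: M1 busy until I4 writes@21

I6 = (22, 23, 28, 29)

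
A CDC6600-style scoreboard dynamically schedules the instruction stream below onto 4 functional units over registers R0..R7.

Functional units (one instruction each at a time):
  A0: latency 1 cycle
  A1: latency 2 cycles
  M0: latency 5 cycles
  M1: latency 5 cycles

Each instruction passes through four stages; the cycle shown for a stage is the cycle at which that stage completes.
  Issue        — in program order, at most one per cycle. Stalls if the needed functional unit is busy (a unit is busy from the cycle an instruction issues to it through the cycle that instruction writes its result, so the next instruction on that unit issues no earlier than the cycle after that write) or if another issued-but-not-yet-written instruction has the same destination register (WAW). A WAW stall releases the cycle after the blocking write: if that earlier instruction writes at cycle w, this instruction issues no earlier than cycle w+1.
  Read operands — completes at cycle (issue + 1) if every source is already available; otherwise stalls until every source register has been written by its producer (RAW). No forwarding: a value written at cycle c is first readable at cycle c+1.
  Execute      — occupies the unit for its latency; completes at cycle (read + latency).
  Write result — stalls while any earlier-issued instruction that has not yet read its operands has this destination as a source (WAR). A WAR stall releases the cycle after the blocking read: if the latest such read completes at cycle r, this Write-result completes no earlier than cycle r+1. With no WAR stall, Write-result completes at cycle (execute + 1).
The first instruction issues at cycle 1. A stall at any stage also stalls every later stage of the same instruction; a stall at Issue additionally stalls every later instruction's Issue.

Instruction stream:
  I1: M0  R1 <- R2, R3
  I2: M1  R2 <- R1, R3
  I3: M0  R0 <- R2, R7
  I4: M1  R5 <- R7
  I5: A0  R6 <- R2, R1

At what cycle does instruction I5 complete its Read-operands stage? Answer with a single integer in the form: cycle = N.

[I1] 1/2/7/8
[I2] 2/9/14/15  (RAW R1: wait I1 write@8)
[I3] 9/16/21/22  (struct: M0 busy until I1 writes@8; RAW R2: wait I2 write@15)
[I4] 16/17/22/23  (struct: M1 busy until I2 writes@15)
[I5] 17/18/19/20

cycle = 18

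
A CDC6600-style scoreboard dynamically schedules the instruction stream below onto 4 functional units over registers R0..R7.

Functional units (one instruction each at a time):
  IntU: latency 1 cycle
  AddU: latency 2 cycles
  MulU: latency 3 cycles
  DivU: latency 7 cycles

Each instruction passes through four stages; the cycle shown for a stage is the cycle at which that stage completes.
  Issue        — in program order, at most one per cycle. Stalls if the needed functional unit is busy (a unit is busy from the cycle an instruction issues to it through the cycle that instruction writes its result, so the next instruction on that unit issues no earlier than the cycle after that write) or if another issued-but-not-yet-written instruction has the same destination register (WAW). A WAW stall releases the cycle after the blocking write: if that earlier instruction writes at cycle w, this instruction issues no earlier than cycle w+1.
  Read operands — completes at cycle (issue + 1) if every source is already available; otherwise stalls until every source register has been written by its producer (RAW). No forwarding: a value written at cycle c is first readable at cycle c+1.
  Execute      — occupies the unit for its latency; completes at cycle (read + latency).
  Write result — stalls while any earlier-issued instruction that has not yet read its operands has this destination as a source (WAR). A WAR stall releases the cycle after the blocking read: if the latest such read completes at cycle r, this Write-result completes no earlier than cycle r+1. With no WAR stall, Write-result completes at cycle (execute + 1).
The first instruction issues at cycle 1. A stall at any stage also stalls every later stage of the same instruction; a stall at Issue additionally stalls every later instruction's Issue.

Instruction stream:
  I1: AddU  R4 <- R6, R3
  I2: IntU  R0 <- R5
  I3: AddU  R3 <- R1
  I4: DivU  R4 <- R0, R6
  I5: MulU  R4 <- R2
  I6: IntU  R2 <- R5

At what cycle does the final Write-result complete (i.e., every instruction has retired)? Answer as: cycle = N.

  I1 | 1 | 2 | 4 | 5
  I2 | 2 | 3 | 4 | 5
  I3 | 6 | 7 | 9 | 10   struct: AddU busy until I1 writes@5
  I4 | 7 | 8 | 15 | 16
  I5 | 17 | 18 | 21 | 22   WAW R4: wait I4 write@16
  I6 | 18 | 19 | 20 | 21

cycle = 22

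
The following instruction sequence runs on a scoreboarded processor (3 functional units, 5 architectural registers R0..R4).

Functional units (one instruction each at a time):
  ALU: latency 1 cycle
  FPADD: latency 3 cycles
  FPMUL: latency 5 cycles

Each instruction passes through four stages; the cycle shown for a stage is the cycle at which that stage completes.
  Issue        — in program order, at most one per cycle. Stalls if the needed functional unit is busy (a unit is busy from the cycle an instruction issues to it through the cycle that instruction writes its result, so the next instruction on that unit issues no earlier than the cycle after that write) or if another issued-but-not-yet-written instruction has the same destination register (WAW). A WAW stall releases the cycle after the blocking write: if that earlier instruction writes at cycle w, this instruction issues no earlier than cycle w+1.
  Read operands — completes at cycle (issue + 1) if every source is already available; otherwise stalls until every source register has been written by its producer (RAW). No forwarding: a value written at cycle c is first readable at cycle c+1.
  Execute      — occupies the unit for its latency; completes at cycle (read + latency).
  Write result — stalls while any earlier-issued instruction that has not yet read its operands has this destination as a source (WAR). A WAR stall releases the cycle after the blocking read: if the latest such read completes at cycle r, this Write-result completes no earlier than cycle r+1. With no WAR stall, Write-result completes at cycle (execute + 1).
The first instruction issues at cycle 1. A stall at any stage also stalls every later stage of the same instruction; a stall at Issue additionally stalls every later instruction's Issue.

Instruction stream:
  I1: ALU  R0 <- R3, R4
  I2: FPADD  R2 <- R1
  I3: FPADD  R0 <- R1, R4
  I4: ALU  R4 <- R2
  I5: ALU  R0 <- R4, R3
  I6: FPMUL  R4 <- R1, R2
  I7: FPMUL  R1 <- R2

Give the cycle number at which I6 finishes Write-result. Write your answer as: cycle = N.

I1  is:1  ro:2  ex:3  wr:4
I2  is:2  ro:3  ex:6  wr:7
I3  is:8  ro:9  ex:12  wr:13  — struct: FPADD busy until I2 writes@7
I4  is:9  ro:10  ex:11  wr:12
I5  is:14  ro:15  ex:16  wr:17  — WAW R0: wait I3 write@13
I6  is:15  ro:16  ex:21  wr:22
I7  is:23  ro:24  ex:29  wr:30  — struct: FPMUL busy until I6 writes@22

cycle = 22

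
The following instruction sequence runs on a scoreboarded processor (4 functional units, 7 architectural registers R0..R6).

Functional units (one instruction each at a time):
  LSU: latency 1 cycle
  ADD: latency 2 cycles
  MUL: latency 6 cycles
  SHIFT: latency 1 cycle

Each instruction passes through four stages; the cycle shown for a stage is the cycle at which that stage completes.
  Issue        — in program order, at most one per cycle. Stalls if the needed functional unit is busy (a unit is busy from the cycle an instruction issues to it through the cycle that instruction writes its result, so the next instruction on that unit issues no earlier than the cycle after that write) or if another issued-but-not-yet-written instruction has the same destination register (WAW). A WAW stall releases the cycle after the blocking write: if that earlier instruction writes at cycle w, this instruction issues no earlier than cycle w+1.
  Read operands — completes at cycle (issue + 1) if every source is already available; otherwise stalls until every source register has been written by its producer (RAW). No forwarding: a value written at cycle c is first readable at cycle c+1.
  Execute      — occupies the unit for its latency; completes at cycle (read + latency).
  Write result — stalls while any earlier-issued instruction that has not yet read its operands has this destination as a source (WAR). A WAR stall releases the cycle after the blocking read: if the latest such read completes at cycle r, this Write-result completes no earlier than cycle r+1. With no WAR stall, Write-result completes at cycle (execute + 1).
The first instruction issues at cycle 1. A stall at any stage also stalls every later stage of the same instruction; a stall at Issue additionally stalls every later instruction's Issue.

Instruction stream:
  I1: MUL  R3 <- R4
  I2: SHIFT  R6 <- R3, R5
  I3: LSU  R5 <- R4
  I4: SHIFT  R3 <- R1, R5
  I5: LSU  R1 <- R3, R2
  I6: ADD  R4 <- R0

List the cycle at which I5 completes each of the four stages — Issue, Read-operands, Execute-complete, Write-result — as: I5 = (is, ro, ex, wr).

  I1 | 1 | 2 | 8 | 9
  I2 | 2 | 10 | 11 | 12   RAW R3: wait I1 write@9
  I3 | 3 | 4 | 5 | 11   WAR R5: wait I2 read@10
  I4 | 13 | 14 | 15 | 16   struct: SHIFT busy until I2 writes@12
  I5 | 14 | 17 | 18 | 19   RAW R3: wait I4 write@16
  I6 | 15 | 16 | 18 | 19

I5 = (14, 17, 18, 19)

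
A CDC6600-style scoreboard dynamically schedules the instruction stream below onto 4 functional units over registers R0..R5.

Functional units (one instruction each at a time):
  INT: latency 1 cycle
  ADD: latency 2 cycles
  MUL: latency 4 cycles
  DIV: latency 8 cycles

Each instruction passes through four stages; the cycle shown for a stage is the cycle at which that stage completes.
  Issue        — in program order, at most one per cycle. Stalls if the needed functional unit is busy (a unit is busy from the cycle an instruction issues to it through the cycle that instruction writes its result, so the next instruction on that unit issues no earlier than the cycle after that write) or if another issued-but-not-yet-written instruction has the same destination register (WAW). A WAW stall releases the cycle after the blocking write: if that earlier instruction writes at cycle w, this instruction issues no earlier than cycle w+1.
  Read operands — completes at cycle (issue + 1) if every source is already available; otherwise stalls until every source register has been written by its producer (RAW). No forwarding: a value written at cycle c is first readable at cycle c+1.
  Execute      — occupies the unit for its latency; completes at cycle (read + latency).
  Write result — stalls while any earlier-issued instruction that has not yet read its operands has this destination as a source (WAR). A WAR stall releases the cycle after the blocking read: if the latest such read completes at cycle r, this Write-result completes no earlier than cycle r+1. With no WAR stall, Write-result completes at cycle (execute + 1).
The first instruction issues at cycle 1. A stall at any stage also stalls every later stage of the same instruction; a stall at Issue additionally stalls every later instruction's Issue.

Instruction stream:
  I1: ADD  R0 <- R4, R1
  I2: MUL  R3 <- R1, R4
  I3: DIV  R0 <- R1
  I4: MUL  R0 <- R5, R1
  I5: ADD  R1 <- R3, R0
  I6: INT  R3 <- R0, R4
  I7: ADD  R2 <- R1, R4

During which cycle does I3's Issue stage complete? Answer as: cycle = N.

c1: I1 dispatched to ADD
c2: I1 operands ready | I2 dispatched to MUL
c3: I2 operands ready
c4: I1 complete
c5: R0←I1
c6: I3 dispatched to DIV
c7: I2 complete | I3 operands ready
c8: R3←I2
c15: I3 complete
c16: R0←I3
c17: I4 dispatched to MUL
c18: I4 operands ready | I5 dispatched to ADD
c19: I6 dispatched to INT
c22: I4 complete
c23: R0←I4
c24: I5 operands ready | I6 operands ready
c25: I6 complete
c26: I5 complete | R3←I6
c27: R1←I5
c28: I7 dispatched to ADD
c29: I7 operands ready
c31: I7 complete
c32: R2←I7

cycle = 6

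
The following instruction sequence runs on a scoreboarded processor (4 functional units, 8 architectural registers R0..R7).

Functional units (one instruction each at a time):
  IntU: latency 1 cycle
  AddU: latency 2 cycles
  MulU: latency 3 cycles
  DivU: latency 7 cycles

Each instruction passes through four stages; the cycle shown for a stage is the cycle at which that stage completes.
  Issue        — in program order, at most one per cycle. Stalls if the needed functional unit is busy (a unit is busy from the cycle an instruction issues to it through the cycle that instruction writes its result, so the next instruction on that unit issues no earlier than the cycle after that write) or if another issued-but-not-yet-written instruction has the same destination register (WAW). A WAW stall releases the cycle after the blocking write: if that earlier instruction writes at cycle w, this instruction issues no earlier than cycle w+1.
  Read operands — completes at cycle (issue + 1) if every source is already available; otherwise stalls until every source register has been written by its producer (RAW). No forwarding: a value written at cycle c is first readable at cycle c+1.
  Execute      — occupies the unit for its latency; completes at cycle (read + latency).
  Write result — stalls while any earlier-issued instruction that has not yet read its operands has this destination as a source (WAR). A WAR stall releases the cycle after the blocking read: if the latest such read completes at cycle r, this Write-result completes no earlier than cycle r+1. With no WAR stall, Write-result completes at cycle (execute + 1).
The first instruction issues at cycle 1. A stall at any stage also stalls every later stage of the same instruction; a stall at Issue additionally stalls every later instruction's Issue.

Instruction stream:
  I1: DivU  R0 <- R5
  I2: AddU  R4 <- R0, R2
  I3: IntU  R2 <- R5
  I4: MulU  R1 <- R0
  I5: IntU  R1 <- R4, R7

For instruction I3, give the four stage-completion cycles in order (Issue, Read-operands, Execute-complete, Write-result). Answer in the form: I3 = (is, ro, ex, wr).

[1] I1 issues→DivU
[2] I1 reads | I2 issues→AddU
[3] I3 issues→IntU
[4] I3 reads | I4 issues→MulU
[5] I3 exec-done
[9] I1 exec-done
[10] I1 writes R0
[11] I2 reads | I4 reads
[12] I3 writes R2
[13] I2 exec-done
[14] I2 writes R4 | I4 exec-done
[15] I4 writes R1
[16] I5 issues→IntU
[17] I5 reads
[18] I5 exec-done
[19] I5 writes R1

I3 = (3, 4, 5, 12)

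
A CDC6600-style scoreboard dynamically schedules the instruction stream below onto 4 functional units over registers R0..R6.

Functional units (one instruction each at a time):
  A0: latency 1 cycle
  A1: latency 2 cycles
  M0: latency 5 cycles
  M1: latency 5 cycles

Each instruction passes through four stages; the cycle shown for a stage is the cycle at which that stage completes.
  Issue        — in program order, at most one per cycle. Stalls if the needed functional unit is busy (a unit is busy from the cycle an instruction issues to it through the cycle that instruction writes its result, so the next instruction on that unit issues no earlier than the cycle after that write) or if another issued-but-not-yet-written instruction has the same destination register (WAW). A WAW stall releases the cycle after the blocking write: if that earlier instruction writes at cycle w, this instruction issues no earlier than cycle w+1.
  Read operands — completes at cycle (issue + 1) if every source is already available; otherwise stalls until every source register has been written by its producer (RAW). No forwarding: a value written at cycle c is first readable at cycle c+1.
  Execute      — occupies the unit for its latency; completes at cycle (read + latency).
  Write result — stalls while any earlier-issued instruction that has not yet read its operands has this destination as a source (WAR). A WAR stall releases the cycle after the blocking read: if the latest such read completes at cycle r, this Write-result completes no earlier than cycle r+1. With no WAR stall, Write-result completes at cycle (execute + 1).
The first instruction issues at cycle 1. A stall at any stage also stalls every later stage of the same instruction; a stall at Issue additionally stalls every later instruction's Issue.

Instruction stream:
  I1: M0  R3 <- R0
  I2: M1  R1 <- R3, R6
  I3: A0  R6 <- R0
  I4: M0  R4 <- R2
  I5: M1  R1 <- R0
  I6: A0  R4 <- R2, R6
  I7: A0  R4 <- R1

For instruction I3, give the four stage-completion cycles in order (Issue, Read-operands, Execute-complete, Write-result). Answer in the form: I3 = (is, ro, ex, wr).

I3 = (3, 4, 5, 10)

[I1] 1/2/7/8
[I2] 2/9/14/15  (RAW R3: wait I1 write@8)
[I3] 3/4/5/10  (WAR R6: wait I2 read@9)
[I4] 9/10/15/16  (struct: M0 busy until I1 writes@8)
[I5] 16/17/22/23  (struct: M1 busy until I2 writes@15)
[I6] 17/18/19/20
[I7] 21/24/25/26  (struct: A0 busy until I6 writes@20; RAW R1: wait I5 write@23)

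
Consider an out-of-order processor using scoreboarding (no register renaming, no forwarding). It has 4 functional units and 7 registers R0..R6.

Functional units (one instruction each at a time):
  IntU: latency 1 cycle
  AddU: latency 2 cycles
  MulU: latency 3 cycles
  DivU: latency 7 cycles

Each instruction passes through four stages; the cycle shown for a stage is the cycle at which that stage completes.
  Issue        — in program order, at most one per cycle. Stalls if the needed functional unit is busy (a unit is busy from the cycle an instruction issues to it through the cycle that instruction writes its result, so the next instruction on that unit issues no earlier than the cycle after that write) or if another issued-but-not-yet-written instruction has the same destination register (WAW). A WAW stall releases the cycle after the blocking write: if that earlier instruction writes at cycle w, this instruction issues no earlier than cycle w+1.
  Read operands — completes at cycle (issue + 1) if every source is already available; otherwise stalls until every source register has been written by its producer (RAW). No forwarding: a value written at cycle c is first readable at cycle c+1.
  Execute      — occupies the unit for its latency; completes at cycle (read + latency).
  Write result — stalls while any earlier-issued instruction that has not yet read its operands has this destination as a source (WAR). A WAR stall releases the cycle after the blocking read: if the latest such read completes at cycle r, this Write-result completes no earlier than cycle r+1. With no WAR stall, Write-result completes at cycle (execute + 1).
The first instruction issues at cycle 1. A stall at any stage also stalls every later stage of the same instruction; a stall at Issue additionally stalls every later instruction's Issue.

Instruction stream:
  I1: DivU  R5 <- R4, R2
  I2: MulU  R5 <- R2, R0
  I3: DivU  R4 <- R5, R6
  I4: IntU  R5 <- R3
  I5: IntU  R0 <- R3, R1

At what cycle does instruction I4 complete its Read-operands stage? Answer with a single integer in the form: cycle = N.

c1: I1 issues→DivU
c2: I1 reads
c9: I1 exec-done
c10: I1 writes R5
c11: I2 issues→MulU
c12: I2 reads, I3 issues→DivU
c15: I2 exec-done
c16: I2 writes R5
c17: I3 reads, I4 issues→IntU
c18: I4 reads
c19: I4 exec-done
c20: I4 writes R5
c21: I5 issues→IntU
c22: I5 reads
c23: I5 exec-done
c24: I3 exec-done, I5 writes R0
c25: I3 writes R4

cycle = 18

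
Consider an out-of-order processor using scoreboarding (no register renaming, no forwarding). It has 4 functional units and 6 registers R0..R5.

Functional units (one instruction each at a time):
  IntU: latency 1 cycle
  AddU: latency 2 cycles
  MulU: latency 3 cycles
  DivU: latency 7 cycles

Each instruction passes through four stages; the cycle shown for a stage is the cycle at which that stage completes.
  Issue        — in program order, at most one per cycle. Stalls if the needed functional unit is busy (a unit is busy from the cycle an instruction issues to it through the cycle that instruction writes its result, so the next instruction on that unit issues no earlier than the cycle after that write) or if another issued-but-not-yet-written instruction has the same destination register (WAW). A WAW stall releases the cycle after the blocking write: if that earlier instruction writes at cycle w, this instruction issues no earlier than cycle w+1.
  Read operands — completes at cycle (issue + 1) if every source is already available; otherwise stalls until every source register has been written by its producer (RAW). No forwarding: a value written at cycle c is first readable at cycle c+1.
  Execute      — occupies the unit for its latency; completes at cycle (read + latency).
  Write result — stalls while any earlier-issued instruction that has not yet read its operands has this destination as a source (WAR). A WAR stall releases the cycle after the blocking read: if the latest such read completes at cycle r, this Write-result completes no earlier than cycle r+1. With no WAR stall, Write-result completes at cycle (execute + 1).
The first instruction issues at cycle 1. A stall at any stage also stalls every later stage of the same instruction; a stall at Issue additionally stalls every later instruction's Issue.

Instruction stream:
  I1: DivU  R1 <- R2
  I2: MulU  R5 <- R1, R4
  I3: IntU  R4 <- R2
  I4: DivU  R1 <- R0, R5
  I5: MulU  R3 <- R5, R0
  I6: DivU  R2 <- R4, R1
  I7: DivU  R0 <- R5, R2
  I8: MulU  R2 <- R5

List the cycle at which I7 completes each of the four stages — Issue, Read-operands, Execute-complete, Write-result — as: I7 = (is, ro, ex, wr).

I1 -> (1, 2, 9, 10)
I2 -> (2, 11, 14, 15)  // RAW R1: wait I1 write@10
I3 -> (3, 4, 5, 12)  // WAR R4: wait I2 read@11
I4 -> (11, 16, 23, 24)  // struct: DivU busy until I1 writes@10, RAW R5: wait I2 write@15
I5 -> (16, 17, 20, 21)  // struct: MulU busy until I2 writes@15
I6 -> (25, 26, 33, 34)  // struct: DivU busy until I4 writes@24
I7 -> (35, 36, 43, 44)  // struct: DivU busy until I6 writes@34
I8 -> (36, 37, 40, 41)

I7 = (35, 36, 43, 44)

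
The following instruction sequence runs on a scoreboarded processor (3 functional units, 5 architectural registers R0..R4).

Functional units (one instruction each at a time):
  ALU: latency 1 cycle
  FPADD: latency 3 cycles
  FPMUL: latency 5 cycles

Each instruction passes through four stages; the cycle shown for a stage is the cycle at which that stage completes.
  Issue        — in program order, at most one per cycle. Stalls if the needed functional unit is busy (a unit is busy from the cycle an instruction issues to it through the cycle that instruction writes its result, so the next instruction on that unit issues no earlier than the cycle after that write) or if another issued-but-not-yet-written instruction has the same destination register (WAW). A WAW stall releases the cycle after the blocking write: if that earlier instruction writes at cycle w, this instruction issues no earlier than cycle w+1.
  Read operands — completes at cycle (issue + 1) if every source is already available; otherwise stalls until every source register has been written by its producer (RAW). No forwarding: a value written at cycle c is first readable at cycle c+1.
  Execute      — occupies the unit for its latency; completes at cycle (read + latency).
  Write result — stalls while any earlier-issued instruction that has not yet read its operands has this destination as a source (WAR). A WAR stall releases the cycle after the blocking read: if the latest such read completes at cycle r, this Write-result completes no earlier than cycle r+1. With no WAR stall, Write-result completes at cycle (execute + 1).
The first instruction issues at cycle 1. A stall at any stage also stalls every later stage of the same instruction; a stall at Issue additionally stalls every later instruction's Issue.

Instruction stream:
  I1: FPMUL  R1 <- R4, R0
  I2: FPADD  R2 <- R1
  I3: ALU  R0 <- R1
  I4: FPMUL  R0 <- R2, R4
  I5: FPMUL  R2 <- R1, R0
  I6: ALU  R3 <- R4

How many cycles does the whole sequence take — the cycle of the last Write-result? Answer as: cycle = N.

cycle = 28

I1  is:1  ro:2  ex:7  wr:8
I2  is:2  ro:9  ex:12  wr:13  — RAW R1: wait I1 write@8
I3  is:3  ro:9  ex:10  wr:11  — RAW R1: wait I1 write@8
I4  is:12  ro:14  ex:19  wr:20  — WAW R0: wait I3 write@11, RAW R2: wait I2 write@13
I5  is:21  ro:22  ex:27  wr:28  — struct: FPMUL busy until I4 writes@20
I6  is:22  ro:23  ex:24  wr:25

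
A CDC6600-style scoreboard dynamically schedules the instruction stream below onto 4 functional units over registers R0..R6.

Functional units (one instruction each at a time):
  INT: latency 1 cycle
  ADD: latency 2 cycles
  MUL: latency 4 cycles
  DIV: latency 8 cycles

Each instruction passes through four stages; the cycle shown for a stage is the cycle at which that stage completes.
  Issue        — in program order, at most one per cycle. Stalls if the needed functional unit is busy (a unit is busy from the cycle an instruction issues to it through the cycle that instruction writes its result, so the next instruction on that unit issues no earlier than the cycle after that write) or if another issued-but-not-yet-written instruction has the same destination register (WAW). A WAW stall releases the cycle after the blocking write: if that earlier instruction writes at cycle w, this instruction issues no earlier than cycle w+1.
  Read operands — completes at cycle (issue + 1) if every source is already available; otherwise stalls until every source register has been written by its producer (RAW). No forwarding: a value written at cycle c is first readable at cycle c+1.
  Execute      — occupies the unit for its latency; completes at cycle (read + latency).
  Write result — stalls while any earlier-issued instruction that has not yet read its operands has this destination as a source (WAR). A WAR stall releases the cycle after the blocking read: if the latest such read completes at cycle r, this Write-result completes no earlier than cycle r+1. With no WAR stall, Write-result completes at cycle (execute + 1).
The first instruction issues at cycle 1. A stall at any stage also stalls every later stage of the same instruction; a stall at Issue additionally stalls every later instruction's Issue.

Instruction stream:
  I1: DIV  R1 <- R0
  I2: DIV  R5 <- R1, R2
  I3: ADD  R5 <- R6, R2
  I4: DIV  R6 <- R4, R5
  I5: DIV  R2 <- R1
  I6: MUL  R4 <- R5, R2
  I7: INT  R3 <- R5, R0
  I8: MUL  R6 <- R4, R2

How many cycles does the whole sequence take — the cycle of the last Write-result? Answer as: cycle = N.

cycle = 61

c1: I1 issues→DIV
c2: I1 reads
c10: I1 exec-done
c11: I1 writes R1
c12: I2 issues→DIV
c13: I2 reads
c21: I2 exec-done
c22: I2 writes R5
c23: I3 issues→ADD
c24: I3 reads, I4 issues→DIV
c26: I3 exec-done
c27: I3 writes R5
c28: I4 reads
c36: I4 exec-done
c37: I4 writes R6
c38: I5 issues→DIV
c39: I5 reads, I6 issues→MUL
c40: I7 issues→INT
c41: I7 reads
c42: I7 exec-done
c43: I7 writes R3
c47: I5 exec-done
c48: I5 writes R2
c49: I6 reads
c53: I6 exec-done
c54: I6 writes R4
c55: I8 issues→MUL
c56: I8 reads
c60: I8 exec-done
c61: I8 writes R6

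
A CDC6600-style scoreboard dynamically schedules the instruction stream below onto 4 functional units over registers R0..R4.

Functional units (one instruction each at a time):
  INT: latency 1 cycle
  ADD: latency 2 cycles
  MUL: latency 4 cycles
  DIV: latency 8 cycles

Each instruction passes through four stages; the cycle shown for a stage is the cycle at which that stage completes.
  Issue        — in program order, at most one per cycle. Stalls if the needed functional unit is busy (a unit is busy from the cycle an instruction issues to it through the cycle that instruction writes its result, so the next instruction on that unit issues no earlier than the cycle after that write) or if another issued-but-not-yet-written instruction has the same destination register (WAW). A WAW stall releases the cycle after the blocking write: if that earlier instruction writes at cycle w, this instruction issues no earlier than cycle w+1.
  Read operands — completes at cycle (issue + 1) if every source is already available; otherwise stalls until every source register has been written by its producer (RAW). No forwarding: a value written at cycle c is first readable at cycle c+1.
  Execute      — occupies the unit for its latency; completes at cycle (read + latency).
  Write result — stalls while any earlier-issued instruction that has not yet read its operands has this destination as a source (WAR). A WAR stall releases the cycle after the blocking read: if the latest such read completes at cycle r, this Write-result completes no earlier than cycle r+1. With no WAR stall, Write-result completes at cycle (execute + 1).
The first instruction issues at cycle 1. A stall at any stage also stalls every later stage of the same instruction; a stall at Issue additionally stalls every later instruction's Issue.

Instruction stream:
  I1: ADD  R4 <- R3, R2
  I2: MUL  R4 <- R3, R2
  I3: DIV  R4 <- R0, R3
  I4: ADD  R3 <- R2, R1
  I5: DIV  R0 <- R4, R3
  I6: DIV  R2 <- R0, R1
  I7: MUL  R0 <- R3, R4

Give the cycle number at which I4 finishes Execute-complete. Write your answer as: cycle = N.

cycle = 17

[1] issue I1 (ADD)
[2] I1 read-ops
[4] I1 finished on ADD
[5] I1→R4
[6] issue I2 (MUL)
[7] I2 read-ops
[11] I2 finished on MUL
[12] I2→R4
[13] issue I3 (DIV)
[14] I3 read-ops; issue I4 (ADD)
[15] I4 read-ops
[17] I4 finished on ADD
[18] I4→R3
[22] I3 finished on DIV
[23] I3→R4
[24] issue I5 (DIV)
[25] I5 read-ops
[33] I5 finished on DIV
[34] I5→R0
[35] issue I6 (DIV)
[36] I6 read-ops; issue I7 (MUL)
[37] I7 read-ops
[41] I7 finished on MUL
[42] I7→R0
[44] I6 finished on DIV
[45] I6→R2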